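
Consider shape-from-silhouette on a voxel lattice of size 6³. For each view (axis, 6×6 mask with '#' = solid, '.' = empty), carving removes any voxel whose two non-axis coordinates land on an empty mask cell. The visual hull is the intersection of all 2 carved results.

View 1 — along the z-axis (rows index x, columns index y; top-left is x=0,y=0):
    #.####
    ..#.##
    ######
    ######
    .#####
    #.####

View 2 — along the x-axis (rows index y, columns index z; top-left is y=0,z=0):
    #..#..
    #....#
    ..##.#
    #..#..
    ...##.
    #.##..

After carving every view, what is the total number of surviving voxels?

72 voxels

full grid |V| = 216
  1. axis=2 (XY plane), |mask|=30  ⇒  voxels=180
  2. axis=0 (YZ plane), |mask|=14  ⇒  voxels=72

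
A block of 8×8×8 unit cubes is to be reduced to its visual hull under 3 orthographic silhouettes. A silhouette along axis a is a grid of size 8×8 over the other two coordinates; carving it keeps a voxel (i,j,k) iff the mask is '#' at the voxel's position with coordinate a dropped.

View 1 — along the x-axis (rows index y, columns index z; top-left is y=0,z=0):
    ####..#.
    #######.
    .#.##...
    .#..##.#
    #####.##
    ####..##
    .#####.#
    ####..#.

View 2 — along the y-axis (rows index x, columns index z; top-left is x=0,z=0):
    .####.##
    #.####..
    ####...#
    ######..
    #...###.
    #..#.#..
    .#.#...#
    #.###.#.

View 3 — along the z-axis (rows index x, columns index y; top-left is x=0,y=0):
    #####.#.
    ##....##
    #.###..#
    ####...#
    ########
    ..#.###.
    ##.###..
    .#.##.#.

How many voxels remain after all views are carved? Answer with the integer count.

|visual hull| = 129

initial block: 8^3 = 512
after view 1 [x-axis, 43 of 64 cells solid] → remaining = 344
after view 2 [y-axis, 37 of 64 cells solid] → remaining = 205
after view 3 [z-axis, 41 of 64 cells solid] → remaining = 129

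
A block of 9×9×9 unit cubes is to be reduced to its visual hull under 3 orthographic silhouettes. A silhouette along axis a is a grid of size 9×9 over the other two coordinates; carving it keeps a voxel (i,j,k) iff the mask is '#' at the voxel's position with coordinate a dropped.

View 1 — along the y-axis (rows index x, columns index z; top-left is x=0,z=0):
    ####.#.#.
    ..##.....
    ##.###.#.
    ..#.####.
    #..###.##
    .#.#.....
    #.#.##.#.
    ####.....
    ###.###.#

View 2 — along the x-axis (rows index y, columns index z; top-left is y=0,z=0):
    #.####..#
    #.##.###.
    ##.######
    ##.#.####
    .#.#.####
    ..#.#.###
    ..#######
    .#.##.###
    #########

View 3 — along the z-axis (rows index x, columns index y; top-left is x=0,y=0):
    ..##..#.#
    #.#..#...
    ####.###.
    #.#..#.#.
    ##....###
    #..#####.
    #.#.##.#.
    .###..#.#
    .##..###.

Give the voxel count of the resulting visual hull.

initial block: 9^3 = 729
carve view 1 (along y, XZ-mask fill 43/81): 387 voxels remain
carve view 2 (along x, YZ-mask fill 60/81): 277 voxels remain
carve view 3 (along z, XY-mask fill 44/81): 152 voxels remain

voxel count = 152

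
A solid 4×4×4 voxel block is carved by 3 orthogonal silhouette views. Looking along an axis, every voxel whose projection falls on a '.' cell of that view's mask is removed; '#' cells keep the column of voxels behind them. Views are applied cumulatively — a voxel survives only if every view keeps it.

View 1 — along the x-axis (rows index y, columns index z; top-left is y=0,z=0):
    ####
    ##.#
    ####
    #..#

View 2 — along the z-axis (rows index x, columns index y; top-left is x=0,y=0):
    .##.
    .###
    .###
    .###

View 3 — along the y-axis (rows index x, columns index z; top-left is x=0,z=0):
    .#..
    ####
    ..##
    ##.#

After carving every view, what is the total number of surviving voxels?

voxel count = 23

full grid |V| = 64
  1. axis=0 (YZ plane), |mask|=13  ⇒  voxels=52
  2. axis=2 (XY plane), |mask|=11  ⇒  voxels=34
  3. axis=1 (XZ plane), |mask|=10  ⇒  voxels=23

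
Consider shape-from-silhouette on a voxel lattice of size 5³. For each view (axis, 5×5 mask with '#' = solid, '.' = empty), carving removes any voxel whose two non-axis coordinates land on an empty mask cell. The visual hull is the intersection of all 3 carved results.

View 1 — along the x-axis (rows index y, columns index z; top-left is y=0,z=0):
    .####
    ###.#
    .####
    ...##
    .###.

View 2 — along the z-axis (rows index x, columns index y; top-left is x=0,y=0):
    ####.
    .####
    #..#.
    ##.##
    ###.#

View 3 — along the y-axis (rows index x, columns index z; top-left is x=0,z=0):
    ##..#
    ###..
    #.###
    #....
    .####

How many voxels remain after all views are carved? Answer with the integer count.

remaining voxels: 35

initial block: 5^3 = 125
step 1: project along x, AND mask (17/25) → |grid| = 85
step 2: project along z, AND mask (18/25) → |grid| = 61
step 3: project along y, AND mask (15/25) → |grid| = 35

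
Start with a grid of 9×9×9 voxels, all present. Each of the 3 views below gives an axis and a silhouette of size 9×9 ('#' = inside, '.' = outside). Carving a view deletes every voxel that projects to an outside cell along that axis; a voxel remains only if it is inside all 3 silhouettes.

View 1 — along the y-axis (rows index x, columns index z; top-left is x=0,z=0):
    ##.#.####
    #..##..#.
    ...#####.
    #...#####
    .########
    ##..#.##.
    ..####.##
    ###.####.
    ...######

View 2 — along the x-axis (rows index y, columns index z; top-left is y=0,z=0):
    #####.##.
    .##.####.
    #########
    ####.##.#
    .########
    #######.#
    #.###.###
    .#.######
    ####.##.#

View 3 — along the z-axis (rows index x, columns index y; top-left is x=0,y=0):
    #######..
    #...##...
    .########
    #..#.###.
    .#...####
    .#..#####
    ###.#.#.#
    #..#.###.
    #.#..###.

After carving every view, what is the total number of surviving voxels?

remaining voxels: 242

full grid |V| = 729
carve view 1 (along y, XZ-mask fill 54/81): 486 voxels remain
carve view 2 (along x, YZ-mask fill 66/81): 391 voxels remain
carve view 3 (along z, XY-mask fill 50/81): 242 voxels remain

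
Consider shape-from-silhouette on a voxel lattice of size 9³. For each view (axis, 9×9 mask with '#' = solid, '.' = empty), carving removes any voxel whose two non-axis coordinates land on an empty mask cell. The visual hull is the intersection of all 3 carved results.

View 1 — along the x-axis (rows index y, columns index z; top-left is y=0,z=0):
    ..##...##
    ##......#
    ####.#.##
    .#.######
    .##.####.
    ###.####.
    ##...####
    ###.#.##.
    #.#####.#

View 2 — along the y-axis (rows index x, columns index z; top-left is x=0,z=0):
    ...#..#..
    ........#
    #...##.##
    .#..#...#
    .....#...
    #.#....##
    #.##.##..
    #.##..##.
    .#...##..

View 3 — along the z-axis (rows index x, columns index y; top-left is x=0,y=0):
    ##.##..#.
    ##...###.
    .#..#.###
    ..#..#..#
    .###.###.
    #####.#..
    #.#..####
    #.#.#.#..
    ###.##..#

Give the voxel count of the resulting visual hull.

remaining voxels: 95

before carving: 729 voxels (9×9×9)
[1] x-view keeps 53 columns → grid now 477
[2] y-view keeps 29 columns → grid now 171
[3] z-view keeps 46 columns → grid now 95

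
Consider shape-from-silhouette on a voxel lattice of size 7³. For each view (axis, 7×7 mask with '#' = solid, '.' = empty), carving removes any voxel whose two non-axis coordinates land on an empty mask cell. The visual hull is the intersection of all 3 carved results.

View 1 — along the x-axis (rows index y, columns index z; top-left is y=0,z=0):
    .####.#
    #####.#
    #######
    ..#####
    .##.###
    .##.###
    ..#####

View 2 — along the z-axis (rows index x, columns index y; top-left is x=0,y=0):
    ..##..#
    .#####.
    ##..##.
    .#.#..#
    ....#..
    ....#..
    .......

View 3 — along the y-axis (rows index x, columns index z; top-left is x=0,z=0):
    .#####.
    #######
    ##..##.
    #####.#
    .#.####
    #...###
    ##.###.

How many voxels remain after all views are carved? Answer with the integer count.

|visual hull| = 73

start: 7×7×7 = 343 voxels
carve view 1 (along x, YZ-mask fill 38/49): 266 voxels remain
carve view 2 (along z, XY-mask fill 17/49): 92 voxels remain
carve view 3 (along y, XZ-mask fill 36/49): 73 voxels remain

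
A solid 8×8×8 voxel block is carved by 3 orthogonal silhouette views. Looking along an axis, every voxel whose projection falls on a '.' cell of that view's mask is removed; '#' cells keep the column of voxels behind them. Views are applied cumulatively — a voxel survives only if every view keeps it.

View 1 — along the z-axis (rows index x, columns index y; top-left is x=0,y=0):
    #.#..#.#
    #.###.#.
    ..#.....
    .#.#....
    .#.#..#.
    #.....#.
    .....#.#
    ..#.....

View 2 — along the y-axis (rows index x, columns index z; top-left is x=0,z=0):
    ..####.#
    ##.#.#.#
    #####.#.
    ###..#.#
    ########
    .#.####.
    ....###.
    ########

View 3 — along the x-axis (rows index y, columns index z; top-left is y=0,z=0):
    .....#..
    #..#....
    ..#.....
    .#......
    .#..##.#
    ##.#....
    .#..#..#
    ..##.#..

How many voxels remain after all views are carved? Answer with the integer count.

voxel count = 27

initial block: 8^3 = 512
step 1: project along z, AND mask (20/64) → |grid| = 160
step 2: project along y, AND mask (45/64) → |grid| = 109
step 3: project along x, AND mask (18/64) → |grid| = 27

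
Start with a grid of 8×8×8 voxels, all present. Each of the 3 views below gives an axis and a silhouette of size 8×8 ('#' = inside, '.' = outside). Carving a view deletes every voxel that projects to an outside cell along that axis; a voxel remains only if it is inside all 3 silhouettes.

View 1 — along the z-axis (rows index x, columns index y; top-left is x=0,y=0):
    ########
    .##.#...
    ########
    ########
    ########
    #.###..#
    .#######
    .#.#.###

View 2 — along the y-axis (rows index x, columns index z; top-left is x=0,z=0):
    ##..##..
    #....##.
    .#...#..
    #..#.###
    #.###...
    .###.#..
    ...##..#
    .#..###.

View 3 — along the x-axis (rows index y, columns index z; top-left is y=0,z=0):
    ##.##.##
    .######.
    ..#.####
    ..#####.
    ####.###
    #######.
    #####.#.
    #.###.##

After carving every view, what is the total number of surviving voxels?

remaining voxels: 138

initial block: 8^3 = 512
[1] z-view keeps 52 columns → grid now 416
[2] y-view keeps 29 columns → grid now 190
[3] x-view keeps 48 columns → grid now 138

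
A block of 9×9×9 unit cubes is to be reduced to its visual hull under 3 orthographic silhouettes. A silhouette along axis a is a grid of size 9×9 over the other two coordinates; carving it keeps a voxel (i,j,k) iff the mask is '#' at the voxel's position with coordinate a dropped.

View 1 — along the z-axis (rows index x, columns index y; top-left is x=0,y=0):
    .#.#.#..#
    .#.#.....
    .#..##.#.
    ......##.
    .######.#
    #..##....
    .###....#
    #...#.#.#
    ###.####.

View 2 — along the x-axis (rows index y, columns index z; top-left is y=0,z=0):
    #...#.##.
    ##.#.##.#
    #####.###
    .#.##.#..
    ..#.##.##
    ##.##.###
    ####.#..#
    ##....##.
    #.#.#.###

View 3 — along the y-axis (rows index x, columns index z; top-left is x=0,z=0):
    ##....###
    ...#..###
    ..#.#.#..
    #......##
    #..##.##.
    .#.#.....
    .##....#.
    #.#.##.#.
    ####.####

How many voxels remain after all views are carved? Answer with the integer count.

voxel count = 113

start: 9×9×9 = 729 voxels
V1 z: intersect with XY mask (37 set) -- 333 left
V2 x: intersect with YZ mask (50 set) -- 205 left
V3 y: intersect with XZ mask (38 set) -- 113 left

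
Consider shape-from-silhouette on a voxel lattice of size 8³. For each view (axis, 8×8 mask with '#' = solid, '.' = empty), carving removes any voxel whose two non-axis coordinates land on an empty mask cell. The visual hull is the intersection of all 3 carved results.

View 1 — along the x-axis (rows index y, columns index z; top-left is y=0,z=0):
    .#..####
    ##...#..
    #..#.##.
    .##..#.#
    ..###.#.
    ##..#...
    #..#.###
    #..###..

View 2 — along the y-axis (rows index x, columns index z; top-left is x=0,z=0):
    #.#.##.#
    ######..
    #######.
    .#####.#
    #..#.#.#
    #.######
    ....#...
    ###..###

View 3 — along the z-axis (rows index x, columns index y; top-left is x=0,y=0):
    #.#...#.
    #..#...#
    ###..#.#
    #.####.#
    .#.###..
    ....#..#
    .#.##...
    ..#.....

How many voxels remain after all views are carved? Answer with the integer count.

before carving: 512 voxels (8×8×8)
carve view 1 (along x, YZ-mask fill 32/64): 256 voxels remain
carve view 2 (along y, XZ-mask fill 42/64): 171 voxels remain
carve view 3 (along z, XY-mask fill 27/64): 72 voxels remain

voxel count = 72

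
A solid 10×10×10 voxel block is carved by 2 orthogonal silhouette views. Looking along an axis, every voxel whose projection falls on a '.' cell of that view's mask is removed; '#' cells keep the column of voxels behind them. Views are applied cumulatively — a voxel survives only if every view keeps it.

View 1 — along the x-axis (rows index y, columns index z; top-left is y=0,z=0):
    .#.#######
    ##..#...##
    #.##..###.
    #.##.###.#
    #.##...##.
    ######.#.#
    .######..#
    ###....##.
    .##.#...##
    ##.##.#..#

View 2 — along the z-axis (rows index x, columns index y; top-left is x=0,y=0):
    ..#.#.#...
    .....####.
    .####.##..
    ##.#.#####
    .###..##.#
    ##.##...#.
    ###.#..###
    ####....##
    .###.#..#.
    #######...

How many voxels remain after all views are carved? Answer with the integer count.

start: 10×10×10 = 1000 voxels
carve view 1 (along x, YZ-mask fill 62/100): 620 voxels remain
carve view 2 (along z, XY-mask fill 57/100): 349 voxels remain

|visual hull| = 349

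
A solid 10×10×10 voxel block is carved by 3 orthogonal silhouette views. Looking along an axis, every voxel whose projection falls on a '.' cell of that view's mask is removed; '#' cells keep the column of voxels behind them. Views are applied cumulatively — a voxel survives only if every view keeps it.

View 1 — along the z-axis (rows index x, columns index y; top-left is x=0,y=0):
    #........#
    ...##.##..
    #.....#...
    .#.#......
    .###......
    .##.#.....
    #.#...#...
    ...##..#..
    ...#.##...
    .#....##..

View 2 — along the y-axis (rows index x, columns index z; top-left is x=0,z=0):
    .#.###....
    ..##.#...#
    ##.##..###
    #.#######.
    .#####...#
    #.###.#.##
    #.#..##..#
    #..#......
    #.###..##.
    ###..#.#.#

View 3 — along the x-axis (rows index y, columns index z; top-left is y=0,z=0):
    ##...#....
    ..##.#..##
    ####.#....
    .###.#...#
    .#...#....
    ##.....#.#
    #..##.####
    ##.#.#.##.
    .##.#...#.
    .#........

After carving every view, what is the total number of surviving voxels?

remaining voxels: 77

initial block: 10^3 = 1000
step 1: project along z, AND mask (28/100) → |grid| = 280
step 2: project along y, AND mask (55/100) → |grid| = 150
step 3: project along x, AND mask (42/100) → |grid| = 77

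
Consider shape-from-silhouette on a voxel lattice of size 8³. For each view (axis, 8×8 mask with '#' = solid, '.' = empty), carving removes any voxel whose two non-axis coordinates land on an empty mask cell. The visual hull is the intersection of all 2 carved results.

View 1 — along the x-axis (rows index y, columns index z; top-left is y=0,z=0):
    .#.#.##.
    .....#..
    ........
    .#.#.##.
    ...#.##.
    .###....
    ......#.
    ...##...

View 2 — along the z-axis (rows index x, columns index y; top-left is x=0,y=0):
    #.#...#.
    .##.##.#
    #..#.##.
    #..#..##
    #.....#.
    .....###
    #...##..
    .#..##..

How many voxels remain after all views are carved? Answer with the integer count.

voxel count = 65

start: 8×8×8 = 512 voxels
V1 x: intersect with YZ mask (18 set) -- 144 left
V2 z: intersect with XY mask (27 set) -- 65 left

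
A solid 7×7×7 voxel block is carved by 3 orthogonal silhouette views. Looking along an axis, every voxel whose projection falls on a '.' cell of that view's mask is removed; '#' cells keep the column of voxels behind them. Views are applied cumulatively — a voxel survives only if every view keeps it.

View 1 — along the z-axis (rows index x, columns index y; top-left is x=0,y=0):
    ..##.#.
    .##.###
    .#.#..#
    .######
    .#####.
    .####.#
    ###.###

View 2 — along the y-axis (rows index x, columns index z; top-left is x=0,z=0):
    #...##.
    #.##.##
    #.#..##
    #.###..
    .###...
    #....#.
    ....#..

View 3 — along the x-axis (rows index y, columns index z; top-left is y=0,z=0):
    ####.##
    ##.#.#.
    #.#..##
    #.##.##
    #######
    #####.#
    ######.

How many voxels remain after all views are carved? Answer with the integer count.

initial block: 7^3 = 343
after view 1 [z-axis, 33 of 49 cells solid] → remaining = 231
after view 2 [y-axis, 22 of 49 cells solid] → remaining = 101
after view 3 [x-axis, 38 of 49 cells solid] → remaining = 78

78 voxels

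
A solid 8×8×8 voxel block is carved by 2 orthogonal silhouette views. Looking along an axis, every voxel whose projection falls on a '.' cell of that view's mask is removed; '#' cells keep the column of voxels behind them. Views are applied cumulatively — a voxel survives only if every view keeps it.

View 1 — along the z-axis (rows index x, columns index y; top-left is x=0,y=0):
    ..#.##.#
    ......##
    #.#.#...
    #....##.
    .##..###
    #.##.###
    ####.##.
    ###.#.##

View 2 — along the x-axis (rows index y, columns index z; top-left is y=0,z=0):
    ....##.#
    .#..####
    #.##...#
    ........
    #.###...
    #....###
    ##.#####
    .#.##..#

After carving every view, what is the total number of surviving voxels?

voxel count = 148

full grid |V| = 512
V1 z: intersect with XY mask (35 set) -- 280 left
V2 x: intersect with YZ mask (31 set) -- 148 left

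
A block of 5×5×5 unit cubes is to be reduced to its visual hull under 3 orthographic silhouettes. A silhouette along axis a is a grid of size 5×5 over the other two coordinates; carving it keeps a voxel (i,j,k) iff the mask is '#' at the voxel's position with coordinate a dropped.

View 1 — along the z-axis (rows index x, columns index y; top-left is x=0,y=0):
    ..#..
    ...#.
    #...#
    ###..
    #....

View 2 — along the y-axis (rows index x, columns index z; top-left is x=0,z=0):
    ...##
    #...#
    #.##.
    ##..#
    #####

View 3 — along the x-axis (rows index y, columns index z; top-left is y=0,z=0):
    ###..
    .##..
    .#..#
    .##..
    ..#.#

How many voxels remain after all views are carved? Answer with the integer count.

initial block: 5^3 = 125
after view 1 [z-axis, 8 of 25 cells solid] → remaining = 40
after view 2 [y-axis, 15 of 25 cells solid] → remaining = 24
after view 3 [x-axis, 11 of 25 cells solid] → remaining = 12

voxel count = 12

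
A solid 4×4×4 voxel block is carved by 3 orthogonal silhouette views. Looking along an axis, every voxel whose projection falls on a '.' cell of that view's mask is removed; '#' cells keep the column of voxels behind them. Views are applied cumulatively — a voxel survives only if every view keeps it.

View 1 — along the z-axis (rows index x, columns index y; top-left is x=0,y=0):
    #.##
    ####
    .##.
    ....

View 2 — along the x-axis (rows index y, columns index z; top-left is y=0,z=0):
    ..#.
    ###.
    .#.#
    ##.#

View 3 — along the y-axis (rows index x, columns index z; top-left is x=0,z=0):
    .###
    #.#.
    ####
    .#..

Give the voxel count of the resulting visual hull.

|visual hull| = 14

initial block: 4^3 = 64
step 1: project along z, AND mask (9/16) → |grid| = 36
step 2: project along x, AND mask (9/16) → |grid| = 20
step 3: project along y, AND mask (10/16) → |grid| = 14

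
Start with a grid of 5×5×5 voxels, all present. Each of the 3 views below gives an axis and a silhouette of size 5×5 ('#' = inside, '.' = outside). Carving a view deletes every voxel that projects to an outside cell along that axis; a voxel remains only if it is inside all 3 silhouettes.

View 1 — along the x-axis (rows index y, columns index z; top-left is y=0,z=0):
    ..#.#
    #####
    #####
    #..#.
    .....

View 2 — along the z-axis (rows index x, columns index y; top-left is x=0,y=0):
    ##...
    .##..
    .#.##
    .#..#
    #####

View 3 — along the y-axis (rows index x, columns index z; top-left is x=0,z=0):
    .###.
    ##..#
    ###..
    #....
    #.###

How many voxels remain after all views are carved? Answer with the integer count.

|visual hull| = 27

initial block: 5^3 = 125
  1. axis=0 (YZ plane), |mask|=14  ⇒  voxels=70
  2. axis=2 (XY plane), |mask|=14  ⇒  voxels=43
  3. axis=1 (XZ plane), |mask|=14  ⇒  voxels=27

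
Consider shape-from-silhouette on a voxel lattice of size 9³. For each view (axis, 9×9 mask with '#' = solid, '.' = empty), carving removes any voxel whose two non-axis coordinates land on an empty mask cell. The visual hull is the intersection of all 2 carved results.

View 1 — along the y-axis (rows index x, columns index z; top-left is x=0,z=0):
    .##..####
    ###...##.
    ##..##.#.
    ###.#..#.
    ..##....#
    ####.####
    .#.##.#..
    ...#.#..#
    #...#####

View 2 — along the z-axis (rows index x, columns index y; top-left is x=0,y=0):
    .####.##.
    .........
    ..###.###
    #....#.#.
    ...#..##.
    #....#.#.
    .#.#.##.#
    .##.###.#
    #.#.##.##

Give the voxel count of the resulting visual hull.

|visual hull| = 188

start: 9×9×9 = 729 voxels
[1] y-view keeps 45 columns → grid now 405
[2] z-view keeps 38 columns → grid now 188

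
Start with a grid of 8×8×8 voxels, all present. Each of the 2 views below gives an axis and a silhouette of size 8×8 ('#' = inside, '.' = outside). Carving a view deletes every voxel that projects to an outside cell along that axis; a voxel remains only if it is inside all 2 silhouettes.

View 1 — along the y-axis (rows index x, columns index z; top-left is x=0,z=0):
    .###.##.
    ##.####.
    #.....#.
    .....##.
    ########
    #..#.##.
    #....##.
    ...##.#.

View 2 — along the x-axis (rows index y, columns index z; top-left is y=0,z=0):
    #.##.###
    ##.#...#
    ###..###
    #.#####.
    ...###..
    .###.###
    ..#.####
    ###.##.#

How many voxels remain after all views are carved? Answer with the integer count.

remaining voxels: 174

full grid |V| = 512
  1. axis=1 (XZ plane), |mask|=33  ⇒  voxels=264
  2. axis=0 (YZ plane), |mask|=42  ⇒  voxels=174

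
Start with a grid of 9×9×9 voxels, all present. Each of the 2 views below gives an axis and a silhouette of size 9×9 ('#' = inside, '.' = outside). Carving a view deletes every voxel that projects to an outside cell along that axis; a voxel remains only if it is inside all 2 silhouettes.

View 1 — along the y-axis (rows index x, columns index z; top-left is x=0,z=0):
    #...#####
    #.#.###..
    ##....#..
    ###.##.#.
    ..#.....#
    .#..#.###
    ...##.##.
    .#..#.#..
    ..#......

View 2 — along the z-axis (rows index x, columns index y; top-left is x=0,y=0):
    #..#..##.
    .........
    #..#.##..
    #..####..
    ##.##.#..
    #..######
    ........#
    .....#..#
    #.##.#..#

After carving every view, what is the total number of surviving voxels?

before carving: 729 voxels (9×9×9)
  1. axis=1 (XZ plane), |mask|=35  ⇒  voxels=315
  2. axis=2 (XY plane), |mask|=33  ⇒  voxels=126

remaining voxels: 126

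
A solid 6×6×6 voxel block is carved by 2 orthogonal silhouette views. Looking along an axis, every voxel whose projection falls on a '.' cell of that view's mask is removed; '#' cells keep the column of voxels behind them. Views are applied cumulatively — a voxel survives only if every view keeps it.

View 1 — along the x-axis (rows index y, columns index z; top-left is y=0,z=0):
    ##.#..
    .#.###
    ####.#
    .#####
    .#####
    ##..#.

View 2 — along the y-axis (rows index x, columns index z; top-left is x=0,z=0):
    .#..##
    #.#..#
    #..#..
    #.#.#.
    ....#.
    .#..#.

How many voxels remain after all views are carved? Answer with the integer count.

|visual hull| = 56

full grid |V| = 216
  1. axis=0 (YZ plane), |mask|=25  ⇒  voxels=150
  2. axis=1 (XZ plane), |mask|=14  ⇒  voxels=56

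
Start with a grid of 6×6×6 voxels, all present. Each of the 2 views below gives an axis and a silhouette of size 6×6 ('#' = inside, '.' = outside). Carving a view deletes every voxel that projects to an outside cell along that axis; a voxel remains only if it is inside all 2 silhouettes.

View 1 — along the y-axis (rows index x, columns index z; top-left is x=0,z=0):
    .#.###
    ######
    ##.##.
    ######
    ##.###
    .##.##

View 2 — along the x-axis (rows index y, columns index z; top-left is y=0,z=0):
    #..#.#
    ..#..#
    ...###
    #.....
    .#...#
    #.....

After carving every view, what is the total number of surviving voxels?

initial block: 6^3 = 216
[1] y-view keeps 29 columns → grid now 174
[2] x-view keeps 12 columns → grid now 57

|visual hull| = 57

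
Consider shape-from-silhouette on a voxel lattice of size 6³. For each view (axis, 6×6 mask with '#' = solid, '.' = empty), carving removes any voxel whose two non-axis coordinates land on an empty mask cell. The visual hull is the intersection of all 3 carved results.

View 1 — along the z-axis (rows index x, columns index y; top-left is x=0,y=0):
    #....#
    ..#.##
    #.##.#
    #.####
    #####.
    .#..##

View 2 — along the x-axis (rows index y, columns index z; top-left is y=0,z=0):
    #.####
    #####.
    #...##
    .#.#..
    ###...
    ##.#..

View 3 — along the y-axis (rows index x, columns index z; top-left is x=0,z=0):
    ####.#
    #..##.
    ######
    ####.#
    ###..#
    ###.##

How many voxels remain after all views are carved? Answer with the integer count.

start: 6×6×6 = 216 voxels
carve view 1 (along z, XY-mask fill 22/36): 132 voxels remain
carve view 2 (along x, YZ-mask fill 21/36): 75 voxels remain
carve view 3 (along y, XZ-mask fill 28/36): 60 voxels remain

|visual hull| = 60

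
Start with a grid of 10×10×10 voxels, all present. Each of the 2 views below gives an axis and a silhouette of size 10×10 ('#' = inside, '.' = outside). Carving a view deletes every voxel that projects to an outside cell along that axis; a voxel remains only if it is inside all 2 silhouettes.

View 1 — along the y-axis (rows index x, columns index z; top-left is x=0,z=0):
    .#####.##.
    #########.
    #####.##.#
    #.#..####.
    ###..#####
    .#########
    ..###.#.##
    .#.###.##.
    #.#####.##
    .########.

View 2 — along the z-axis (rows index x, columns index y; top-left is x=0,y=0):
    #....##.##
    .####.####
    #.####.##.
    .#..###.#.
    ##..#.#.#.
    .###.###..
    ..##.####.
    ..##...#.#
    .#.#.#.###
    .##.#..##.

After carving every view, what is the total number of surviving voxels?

start: 10×10×10 = 1000 voxels
after view 1 [y-axis, 75 of 100 cells solid] → remaining = 750
after view 2 [z-axis, 57 of 100 cells solid] → remaining = 435

|visual hull| = 435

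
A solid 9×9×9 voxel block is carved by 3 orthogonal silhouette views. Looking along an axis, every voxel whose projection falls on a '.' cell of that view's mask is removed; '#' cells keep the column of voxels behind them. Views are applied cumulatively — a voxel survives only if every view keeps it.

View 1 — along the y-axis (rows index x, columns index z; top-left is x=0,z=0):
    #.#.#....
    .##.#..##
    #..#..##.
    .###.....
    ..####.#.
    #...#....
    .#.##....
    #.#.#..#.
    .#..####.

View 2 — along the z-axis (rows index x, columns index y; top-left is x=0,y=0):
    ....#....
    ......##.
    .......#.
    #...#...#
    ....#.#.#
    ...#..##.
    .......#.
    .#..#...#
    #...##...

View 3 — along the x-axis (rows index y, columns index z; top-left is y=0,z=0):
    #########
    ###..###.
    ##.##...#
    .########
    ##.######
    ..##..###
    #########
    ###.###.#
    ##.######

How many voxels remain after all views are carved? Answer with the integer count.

voxel count = 61

initial block: 9^3 = 729
carve view 1 (along y, XZ-mask fill 34/81): 306 voxels remain
carve view 2 (along z, XY-mask fill 20/81): 77 voxels remain
carve view 3 (along x, YZ-mask fill 65/81): 61 voxels remain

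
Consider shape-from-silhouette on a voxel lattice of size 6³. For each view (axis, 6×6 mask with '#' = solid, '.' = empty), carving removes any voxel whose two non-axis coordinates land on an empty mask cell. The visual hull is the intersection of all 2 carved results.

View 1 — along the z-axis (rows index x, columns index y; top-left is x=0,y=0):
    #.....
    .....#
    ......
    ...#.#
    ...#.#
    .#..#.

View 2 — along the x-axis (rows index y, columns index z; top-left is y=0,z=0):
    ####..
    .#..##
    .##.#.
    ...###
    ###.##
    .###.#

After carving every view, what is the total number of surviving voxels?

initial block: 6^3 = 216
after view 1 [z-axis, 8 of 36 cells solid] → remaining = 48
after view 2 [x-axis, 22 of 36 cells solid] → remaining = 30

30 voxels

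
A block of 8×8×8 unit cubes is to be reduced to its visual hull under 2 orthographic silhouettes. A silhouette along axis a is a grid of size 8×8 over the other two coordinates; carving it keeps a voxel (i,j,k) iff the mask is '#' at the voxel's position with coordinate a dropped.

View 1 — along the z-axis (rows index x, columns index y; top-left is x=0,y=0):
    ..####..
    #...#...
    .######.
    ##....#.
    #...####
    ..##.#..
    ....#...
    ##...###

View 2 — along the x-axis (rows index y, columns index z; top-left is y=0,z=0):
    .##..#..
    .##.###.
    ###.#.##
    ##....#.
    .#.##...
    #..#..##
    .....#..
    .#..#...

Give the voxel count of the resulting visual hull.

remaining voxels: 97

start: 8×8×8 = 512 voxels
carve view 1 (along z, XY-mask fill 29/64): 232 voxels remain
carve view 2 (along x, YZ-mask fill 27/64): 97 voxels remain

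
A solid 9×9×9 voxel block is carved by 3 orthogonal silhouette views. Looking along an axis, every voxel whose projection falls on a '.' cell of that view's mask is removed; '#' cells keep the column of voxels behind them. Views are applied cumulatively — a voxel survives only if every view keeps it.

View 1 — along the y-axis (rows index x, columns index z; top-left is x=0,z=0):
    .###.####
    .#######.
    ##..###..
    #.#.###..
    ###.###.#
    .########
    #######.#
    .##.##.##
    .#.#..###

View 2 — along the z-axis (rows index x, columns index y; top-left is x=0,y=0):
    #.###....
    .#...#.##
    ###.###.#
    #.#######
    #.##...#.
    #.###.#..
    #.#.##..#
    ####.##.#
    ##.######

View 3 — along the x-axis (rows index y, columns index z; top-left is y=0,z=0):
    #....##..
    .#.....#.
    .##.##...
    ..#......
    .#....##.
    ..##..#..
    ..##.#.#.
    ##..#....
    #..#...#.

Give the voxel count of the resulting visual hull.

start: 9×9×9 = 729 voxels
carve view 1 (along y, XZ-mask fill 58/81): 522 voxels remain
carve view 2 (along z, XY-mask fill 52/81): 321 voxels remain
carve view 3 (along x, YZ-mask fill 26/81): 110 voxels remain

voxel count = 110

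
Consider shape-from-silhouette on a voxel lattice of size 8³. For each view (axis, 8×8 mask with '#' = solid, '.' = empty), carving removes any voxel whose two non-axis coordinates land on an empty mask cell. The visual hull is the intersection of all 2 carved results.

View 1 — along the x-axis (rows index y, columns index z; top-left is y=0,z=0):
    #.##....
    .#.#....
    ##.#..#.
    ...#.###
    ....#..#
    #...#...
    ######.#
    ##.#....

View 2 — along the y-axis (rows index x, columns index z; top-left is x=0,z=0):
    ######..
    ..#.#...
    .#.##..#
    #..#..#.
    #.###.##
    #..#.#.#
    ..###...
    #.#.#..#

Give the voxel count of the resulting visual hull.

voxel count = 117

before carving: 512 voxels (8×8×8)
V1 x: intersect with YZ mask (27 set) -- 216 left
V2 y: intersect with XZ mask (32 set) -- 117 left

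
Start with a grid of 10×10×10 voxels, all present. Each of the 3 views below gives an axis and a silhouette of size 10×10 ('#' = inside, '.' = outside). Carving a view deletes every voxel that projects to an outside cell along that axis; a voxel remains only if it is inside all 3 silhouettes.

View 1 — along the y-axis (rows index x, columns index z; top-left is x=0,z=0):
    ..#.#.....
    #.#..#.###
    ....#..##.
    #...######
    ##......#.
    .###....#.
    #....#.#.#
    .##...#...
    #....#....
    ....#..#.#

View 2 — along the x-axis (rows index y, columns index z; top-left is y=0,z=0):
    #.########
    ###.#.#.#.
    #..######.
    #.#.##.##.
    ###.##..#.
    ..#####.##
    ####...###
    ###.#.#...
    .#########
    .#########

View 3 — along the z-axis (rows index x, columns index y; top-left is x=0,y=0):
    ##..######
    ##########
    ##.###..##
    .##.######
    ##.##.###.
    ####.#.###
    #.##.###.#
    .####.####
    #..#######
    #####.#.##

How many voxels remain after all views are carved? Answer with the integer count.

|visual hull| = 219

before carving: 1000 voxels (10×10×10)
V1 y: intersect with XZ mask (37 set) -- 370 left
V2 x: intersect with YZ mask (71 set) -- 268 left
V3 z: intersect with XY mask (79 set) -- 219 left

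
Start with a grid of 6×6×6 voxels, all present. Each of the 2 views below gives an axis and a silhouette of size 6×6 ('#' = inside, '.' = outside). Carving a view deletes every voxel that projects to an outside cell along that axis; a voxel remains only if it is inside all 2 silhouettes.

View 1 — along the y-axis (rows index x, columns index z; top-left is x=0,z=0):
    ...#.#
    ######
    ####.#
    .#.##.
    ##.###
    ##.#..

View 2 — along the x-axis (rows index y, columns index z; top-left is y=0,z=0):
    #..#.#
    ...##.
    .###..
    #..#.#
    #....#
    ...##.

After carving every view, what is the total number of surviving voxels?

remaining voxels: 67

full grid |V| = 216
V1 y: intersect with XZ mask (24 set) -- 144 left
V2 x: intersect with YZ mask (15 set) -- 67 left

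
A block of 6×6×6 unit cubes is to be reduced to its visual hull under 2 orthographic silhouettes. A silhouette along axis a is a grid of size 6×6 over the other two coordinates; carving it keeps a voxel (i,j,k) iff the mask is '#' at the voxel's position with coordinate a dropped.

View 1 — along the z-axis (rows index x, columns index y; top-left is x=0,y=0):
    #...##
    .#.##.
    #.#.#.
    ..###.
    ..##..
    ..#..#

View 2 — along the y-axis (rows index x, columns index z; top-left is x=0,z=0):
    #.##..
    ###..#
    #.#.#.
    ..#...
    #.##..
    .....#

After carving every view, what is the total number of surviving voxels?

voxel count = 41

start: 6×6×6 = 216 voxels
[1] z-view keeps 16 columns → grid now 96
[2] y-view keeps 15 columns → grid now 41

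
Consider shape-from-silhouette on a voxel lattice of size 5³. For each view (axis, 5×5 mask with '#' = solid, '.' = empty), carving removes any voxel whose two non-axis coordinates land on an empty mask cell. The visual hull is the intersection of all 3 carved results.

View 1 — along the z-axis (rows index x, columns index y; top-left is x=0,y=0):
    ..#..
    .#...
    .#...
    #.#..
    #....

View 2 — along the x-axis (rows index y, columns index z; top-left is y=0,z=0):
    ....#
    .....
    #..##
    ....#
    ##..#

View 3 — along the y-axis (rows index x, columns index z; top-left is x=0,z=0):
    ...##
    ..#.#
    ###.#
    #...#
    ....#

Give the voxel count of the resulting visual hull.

voxel count = 6

start: 5×5×5 = 125 voxels
carve view 1 (along z, XY-mask fill 6/25): 30 voxels remain
carve view 2 (along x, YZ-mask fill 8/25): 8 voxels remain
carve view 3 (along y, XZ-mask fill 11/25): 6 voxels remain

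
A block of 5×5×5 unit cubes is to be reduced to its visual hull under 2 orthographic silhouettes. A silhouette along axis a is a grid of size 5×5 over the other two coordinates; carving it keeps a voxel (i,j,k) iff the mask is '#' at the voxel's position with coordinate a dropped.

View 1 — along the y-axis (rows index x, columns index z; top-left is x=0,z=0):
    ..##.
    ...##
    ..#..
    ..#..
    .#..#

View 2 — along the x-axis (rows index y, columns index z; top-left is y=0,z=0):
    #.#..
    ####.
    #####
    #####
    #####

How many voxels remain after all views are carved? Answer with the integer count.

remaining voxels: 33

full grid |V| = 125
step 1: project along y, AND mask (8/25) → |grid| = 40
step 2: project along x, AND mask (21/25) → |grid| = 33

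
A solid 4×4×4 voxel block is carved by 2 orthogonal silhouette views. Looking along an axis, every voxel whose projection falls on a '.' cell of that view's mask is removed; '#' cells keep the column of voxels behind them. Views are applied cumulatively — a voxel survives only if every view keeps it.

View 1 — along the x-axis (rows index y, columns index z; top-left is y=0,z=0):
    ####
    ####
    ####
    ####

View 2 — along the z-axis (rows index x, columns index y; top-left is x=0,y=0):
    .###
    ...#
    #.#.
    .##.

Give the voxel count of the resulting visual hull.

voxel count = 32

full grid |V| = 64
V1 x: intersect with YZ mask (16 set) -- 64 left
V2 z: intersect with XY mask (8 set) -- 32 left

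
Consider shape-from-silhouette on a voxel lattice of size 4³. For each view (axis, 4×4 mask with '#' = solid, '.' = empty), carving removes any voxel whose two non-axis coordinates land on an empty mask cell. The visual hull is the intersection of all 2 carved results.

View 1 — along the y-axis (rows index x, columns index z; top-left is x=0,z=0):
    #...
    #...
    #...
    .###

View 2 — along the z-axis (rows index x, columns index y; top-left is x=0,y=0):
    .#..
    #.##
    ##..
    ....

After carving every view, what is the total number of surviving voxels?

start: 4×4×4 = 64 voxels
after view 1 [y-axis, 6 of 16 cells solid] → remaining = 24
after view 2 [z-axis, 6 of 16 cells solid] → remaining = 6

voxel count = 6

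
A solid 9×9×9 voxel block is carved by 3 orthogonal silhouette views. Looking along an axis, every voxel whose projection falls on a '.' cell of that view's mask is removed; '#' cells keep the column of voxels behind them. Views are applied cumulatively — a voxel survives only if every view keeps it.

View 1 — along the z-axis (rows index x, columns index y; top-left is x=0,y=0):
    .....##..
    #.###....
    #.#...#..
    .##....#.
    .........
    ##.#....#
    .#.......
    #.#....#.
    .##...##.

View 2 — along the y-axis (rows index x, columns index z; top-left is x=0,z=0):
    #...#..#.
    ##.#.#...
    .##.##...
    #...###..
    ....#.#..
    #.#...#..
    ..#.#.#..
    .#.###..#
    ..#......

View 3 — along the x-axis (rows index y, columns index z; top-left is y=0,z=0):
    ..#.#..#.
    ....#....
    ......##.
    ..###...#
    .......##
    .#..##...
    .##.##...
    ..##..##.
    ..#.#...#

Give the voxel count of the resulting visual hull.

voxel count = 20

before carving: 729 voxels (9×9×9)
[1] z-view keeps 24 columns → grid now 216
[2] y-view keeps 29 columns → grid now 80
[3] x-view keeps 26 columns → grid now 20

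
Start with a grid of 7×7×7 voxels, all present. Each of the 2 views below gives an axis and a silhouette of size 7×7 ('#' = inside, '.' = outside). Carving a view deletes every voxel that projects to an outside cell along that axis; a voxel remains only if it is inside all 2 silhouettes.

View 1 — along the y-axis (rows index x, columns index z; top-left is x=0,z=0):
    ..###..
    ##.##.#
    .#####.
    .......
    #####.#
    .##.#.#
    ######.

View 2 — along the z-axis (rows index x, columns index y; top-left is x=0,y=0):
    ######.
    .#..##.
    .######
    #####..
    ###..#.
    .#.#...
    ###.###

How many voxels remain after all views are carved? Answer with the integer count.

remaining voxels: 131

full grid |V| = 343
after view 1 [y-axis, 29 of 49 cells solid] → remaining = 203
after view 2 [z-axis, 32 of 49 cells solid] → remaining = 131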